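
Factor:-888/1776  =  - 2^(-1 ) = - 1/2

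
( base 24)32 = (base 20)3e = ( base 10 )74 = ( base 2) 1001010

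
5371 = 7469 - 2098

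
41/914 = 41/914 = 0.04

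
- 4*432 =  - 1728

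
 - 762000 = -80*9525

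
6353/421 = 6353/421 = 15.09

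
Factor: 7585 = 5^1*37^1*41^1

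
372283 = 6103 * 61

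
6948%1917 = 1197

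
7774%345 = 184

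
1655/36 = 1655/36 = 45.97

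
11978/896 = 5989/448 = 13.37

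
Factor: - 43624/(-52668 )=82/99 = 2^1 * 3^(- 2 )*11^( - 1)*41^1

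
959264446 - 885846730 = 73417716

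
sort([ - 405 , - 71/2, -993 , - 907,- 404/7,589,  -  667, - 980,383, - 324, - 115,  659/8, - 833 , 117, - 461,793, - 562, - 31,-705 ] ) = [ - 993, - 980, - 907,  -  833,-705, - 667, - 562, - 461, - 405 , - 324, - 115, - 404/7, - 71/2 , - 31, 659/8,117, 383, 589, 793]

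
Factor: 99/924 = 2^ ( - 2)*3^1 * 7^( - 1) =3/28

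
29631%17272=12359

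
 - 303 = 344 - 647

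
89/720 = 89/720 = 0.12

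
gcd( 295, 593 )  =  1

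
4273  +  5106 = 9379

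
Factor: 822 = 2^1*3^1*137^1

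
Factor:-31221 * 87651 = - 3^4* 3469^1 *9739^1 = -2736551871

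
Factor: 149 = 149^1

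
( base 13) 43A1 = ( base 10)9426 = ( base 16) 24d2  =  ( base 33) 8ll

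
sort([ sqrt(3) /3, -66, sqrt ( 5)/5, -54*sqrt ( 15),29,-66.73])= [ - 54*sqrt(15 ), - 66.73,-66,  sqrt(5)/5, sqrt (3)/3 , 29]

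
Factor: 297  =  3^3 *11^1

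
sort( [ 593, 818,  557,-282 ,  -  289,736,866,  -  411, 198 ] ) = [-411 , - 289  , - 282,198,557, 593,736,818, 866] 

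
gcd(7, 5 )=1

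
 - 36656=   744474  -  781130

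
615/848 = 615/848=   0.73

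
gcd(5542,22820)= 326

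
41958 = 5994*7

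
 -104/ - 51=104/51 =2.04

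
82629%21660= 17649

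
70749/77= 918+9/11 = 918.82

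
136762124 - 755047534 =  - 618285410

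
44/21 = 44/21 = 2.10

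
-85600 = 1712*( -50)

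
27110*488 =13229680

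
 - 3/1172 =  - 3/1172 =- 0.00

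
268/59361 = 268/59361 = 0.00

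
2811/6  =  468 + 1/2 = 468.50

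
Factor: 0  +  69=69=   3^1*23^1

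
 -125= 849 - 974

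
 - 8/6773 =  - 8/6773=- 0.00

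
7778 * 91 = 707798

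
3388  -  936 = 2452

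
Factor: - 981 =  - 3^2 *109^1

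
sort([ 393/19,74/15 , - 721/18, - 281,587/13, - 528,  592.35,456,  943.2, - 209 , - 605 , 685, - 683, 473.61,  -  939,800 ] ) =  [ - 939,-683,-605, - 528, - 281,- 209, - 721/18,74/15, 393/19, 587/13,456,473.61,592.35,685,800,943.2] 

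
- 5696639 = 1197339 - 6893978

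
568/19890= 284/9945 = 0.03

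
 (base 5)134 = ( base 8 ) 54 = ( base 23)1l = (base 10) 44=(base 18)28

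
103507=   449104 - 345597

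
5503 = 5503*1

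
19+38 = 57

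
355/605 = 71/121 =0.59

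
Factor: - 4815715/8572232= - 2^( - 3 )*5^1*963143^1 * 1071529^( - 1) 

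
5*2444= 12220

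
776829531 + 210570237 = 987399768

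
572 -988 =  - 416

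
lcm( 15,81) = 405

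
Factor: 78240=2^5 * 3^1*5^1 * 163^1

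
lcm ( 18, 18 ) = 18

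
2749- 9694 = -6945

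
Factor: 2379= 3^1*13^1*61^1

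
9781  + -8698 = 1083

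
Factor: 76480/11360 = 2^1* 71^( - 1)*239^1 = 478/71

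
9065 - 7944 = 1121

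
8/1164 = 2/291  =  0.01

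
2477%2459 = 18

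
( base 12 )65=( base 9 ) 85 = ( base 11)70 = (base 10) 77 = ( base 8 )115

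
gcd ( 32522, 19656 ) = 14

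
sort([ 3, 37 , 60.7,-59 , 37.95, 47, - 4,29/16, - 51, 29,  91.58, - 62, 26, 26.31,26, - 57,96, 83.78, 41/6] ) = [ - 62,-59, - 57 , - 51, - 4,  29/16, 3, 41/6,26 , 26,26.31, 29, 37, 37.95,  47,60.7 , 83.78,91.58,  96 ]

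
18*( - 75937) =  -  1366866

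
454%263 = 191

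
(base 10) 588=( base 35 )GS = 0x24c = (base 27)LL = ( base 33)hr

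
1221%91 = 38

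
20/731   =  20/731 = 0.03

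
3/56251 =3/56251 = 0.00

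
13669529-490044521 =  - 476374992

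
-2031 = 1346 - 3377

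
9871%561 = 334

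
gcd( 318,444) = 6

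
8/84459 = 8/84459 = 0.00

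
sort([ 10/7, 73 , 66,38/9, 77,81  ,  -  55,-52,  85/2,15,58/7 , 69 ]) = [ - 55 , - 52 , 10/7  ,  38/9,58/7,15 , 85/2, 66 , 69, 73,77, 81]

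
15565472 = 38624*403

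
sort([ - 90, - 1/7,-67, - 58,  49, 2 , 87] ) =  [  -  90, - 67,  -  58, - 1/7 , 2,  49,87]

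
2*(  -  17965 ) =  - 35930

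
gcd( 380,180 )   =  20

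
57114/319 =57114/319 = 179.04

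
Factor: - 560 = -2^4*5^1*7^1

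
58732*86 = 5050952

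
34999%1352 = 1199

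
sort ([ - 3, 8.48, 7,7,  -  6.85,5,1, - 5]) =[ - 6.85, - 5, - 3,  1, 5,7,7,8.48]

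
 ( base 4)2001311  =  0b10000001110101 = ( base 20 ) 10F9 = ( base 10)8309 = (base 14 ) 3057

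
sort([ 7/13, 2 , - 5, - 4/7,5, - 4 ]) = [-5 , - 4, - 4/7, 7/13,  2,5 ]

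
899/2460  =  899/2460  =  0.37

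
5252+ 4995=10247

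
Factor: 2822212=2^2 * 37^1*19069^1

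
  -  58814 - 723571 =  - 782385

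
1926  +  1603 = 3529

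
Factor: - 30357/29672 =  - 2^( - 3 )*3^2* 3373^1*3709^( - 1)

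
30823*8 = 246584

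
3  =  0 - - 3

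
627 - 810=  - 183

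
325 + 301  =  626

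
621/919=621/919 = 0.68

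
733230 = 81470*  9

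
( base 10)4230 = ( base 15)13C0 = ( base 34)3ME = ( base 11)31a6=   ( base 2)1000010000110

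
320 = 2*160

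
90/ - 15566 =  - 45/7783 = - 0.01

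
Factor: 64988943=3^1*17^1*1274293^1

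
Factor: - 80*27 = -2^4 * 3^3 * 5^1 = -2160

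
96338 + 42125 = 138463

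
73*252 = 18396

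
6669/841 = 6669/841 = 7.93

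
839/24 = 839/24 =34.96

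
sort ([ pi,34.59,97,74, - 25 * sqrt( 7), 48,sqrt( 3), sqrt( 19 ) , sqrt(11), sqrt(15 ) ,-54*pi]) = [ -54*pi, - 25*sqrt( 7), sqrt (3),  pi, sqrt( 11 ),sqrt(15),sqrt(19 ),34.59, 48,74,97 ] 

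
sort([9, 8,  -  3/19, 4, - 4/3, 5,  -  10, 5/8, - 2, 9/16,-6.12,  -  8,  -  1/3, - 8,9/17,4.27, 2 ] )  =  [-10, - 8,-8 , - 6.12,-2 ,-4/3, - 1/3,  -  3/19,9/17,9/16,5/8, 2, 4, 4.27, 5,8,  9 ] 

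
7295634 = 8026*909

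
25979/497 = 25979/497 = 52.27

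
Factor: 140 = 2^2*5^1*7^1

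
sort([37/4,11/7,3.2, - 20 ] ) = [ - 20, 11/7,  3.2, 37/4]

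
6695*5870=39299650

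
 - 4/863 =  - 1 + 859/863 = -  0.00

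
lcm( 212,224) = 11872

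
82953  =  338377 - 255424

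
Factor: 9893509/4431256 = 2^(-3)*179^1 * 2909^1 * 29153^( - 1 ) = 520711/233224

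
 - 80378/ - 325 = 80378/325 = 247.32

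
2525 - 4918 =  - 2393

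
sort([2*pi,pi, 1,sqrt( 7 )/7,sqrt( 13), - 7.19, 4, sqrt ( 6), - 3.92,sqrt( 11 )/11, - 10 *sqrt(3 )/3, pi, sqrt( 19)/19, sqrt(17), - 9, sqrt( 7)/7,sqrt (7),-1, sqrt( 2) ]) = [ - 9, - 7.19, - 10*sqrt ( 3) /3,-3.92 , - 1,sqrt(19)/19,sqrt( 11 ) /11,sqrt( 7) /7, sqrt (7 )/7,  1, sqrt( 2), sqrt(6 ), sqrt (7),pi , pi, sqrt( 13), 4,sqrt (17 ), 2 * pi]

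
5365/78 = 68 + 61/78 = 68.78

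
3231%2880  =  351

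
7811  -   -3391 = 11202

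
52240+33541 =85781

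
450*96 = 43200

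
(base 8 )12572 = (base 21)c9h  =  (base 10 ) 5498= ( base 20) dei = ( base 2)1010101111010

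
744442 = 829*898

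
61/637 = 61/637 = 0.10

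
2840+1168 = 4008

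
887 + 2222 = 3109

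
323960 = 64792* 5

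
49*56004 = 2744196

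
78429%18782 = 3301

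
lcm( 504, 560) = 5040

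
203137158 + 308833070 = 511970228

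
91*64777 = 5894707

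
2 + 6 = 8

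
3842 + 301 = 4143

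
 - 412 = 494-906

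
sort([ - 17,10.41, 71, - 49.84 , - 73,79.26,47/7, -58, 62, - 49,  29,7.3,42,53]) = [ - 73, -58, - 49.84 , - 49,-17 , 47/7,7.3, 10.41 , 29, 42,53,  62, 71,79.26 ]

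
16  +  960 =976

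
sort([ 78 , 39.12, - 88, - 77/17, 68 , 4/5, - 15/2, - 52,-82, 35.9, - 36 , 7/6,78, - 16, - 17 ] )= [ - 88, - 82, - 52, - 36, - 17 , - 16,  -  15/2, - 77/17, 4/5, 7/6, 35.9, 39.12,68,78, 78]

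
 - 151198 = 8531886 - 8683084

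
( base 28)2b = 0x43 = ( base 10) 67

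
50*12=600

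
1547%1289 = 258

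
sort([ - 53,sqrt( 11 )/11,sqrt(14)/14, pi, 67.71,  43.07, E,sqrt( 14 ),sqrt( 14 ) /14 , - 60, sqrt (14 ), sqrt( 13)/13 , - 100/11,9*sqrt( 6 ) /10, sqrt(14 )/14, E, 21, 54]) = [ - 60, - 53, - 100/11, sqrt (14 ) /14, sqrt( 14)/14,sqrt( 14 ) /14, sqrt ( 13)/13,sqrt( 11)/11, 9 *sqrt( 6 )/10, E,E , pi, sqrt(14 ) , sqrt( 14 ), 21, 43.07,  54,67.71]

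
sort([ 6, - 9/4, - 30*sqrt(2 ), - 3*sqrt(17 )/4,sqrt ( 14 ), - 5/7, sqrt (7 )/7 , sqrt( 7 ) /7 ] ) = [ - 30*sqrt ( 2), - 3*sqrt (17)/4, - 9/4, - 5/7, sqrt (7)/7,sqrt(  7)/7, sqrt( 14), 6]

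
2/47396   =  1/23698=0.00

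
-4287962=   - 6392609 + 2104647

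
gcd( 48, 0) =48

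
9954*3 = 29862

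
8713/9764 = 8713/9764 = 0.89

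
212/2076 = 53/519 = 0.10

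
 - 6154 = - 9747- - 3593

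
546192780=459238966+86953814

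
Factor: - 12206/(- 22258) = 17^1*31^( - 1 ) = 17/31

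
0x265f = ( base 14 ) 3819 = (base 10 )9823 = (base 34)8GV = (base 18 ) 1c5d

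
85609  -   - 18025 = 103634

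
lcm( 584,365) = 2920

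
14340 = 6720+7620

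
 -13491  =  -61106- -47615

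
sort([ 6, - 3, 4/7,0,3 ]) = [ - 3 , 0,  4/7, 3, 6 ]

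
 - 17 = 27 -44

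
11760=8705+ 3055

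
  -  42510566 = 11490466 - 54001032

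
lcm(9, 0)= 0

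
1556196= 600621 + 955575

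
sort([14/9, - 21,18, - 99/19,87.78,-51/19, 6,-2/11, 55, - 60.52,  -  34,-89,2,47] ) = [ - 89, - 60.52,-34 , - 21, - 99/19, - 51/19, - 2/11, 14/9,  2,6,  18, 47,55, 87.78] 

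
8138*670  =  5452460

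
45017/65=45017/65 = 692.57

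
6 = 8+-2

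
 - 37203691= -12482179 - 24721512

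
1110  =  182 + 928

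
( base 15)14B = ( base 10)296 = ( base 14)172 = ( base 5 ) 2141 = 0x128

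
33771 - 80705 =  - 46934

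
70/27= 2 + 16/27 = 2.59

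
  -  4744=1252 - 5996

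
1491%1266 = 225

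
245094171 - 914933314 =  - 669839143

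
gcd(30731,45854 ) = 1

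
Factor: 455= 5^1*7^1* 13^1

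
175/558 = 175/558 = 0.31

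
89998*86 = 7739828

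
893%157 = 108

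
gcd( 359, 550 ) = 1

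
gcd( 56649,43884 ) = 69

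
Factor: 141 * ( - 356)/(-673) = 50196/673 = 2^2 * 3^1* 47^1*89^1 * 673^( - 1)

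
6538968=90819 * 72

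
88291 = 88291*1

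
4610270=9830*469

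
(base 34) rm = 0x3ac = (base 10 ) 940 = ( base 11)785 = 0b1110101100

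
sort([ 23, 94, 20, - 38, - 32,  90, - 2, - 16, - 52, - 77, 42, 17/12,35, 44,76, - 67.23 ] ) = [ - 77,  -  67.23, - 52, - 38, - 32, - 16, - 2,17/12,20 , 23,35, 42,44,76, 90,94 ] 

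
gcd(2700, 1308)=12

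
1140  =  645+495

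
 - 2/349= - 1+347/349=- 0.01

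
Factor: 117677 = 7^1*16811^1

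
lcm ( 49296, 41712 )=542256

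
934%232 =6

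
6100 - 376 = 5724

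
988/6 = 494/3 = 164.67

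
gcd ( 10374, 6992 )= 38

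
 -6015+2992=  -  3023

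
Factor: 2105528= 2^3 *263191^1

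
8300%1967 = 432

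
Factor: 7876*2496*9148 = 2^10*3^1*11^1*13^1  *179^1*2287^1 = 179835921408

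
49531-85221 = - 35690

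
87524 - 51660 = 35864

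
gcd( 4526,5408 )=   2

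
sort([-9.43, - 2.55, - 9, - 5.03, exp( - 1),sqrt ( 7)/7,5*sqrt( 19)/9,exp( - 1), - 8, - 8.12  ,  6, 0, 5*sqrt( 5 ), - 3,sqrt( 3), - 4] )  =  [-9.43, - 9, - 8.12, - 8, - 5.03, - 4,  -  3, - 2.55,0 , exp ( - 1), exp( -1),sqrt ( 7) /7,sqrt ( 3),5*sqrt( 19 )/9,6,5*sqrt ( 5)]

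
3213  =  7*459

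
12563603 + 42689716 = 55253319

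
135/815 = 27/163=0.17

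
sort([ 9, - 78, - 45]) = [ - 78, - 45 , 9 ] 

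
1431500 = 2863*500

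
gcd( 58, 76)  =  2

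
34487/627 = 34487/627 = 55.00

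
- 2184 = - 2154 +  - 30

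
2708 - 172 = 2536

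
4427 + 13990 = 18417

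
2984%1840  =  1144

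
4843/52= 93+7/52  =  93.13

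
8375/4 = 2093+3/4 = 2093.75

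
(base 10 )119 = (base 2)1110111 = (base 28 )47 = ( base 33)3k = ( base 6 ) 315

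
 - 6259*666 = - 4168494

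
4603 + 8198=12801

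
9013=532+8481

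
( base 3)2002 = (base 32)1O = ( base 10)56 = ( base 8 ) 70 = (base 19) 2i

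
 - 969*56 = -54264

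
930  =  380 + 550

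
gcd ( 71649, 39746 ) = 1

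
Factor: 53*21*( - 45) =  - 50085= - 3^3 * 5^1 * 7^1*53^1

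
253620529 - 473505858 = -219885329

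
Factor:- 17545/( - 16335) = 3^ (-3 )*29^1 = 29/27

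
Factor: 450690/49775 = 498/55=2^1  *3^1*5^( - 1) * 11^(-1 )*83^1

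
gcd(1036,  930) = 2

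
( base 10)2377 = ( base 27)371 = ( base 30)2j7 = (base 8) 4511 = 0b100101001001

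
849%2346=849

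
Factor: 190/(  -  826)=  - 5^1*7^( - 1)*19^1*59^( - 1)= - 95/413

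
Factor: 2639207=2639207^1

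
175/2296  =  25/328 = 0.08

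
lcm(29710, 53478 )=267390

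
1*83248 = 83248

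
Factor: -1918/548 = -2^( - 1)*7^1 = -7/2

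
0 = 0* ( - 498)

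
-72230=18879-91109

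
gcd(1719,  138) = 3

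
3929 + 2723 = 6652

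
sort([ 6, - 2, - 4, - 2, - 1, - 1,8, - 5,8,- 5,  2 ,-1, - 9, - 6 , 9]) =[ - 9,-6, - 5,- 5, - 4, - 2,-2 ,  -  1,  -  1,-1,2,6,8, 8 , 9 ] 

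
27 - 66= - 39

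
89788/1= 89788 = 89788.00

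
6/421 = 6/421 = 0.01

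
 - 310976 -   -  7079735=6768759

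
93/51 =31/17 = 1.82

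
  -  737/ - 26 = 28 + 9/26 = 28.35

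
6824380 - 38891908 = -32067528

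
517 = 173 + 344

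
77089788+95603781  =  172693569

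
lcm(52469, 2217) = 157407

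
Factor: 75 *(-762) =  - 57150 = -  2^1 *3^2*5^2 * 127^1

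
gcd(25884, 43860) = 12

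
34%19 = 15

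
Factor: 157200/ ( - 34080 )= - 2^( - 1 )*5^1*71^ ( - 1) * 131^1=- 655/142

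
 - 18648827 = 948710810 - 967359637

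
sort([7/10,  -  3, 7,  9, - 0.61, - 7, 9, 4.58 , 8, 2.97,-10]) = [ - 10, - 7,-3, - 0.61, 7/10, 2.97, 4.58, 7 , 8, 9, 9 ] 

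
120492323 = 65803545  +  54688778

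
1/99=1/99 = 0.01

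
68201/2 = 34100+1/2 = 34100.50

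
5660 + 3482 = 9142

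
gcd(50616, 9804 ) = 228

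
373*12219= 4557687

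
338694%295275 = 43419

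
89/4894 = 89/4894   =  0.02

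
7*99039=693273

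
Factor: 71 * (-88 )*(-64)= 399872  =  2^9*11^1*71^1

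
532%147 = 91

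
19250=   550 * 35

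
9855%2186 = 1111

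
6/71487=2/23829 = 0.00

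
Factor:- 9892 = -2^2*2473^1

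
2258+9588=11846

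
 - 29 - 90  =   - 119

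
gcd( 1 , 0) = 1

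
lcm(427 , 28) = 1708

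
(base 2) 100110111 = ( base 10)311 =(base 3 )102112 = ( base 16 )137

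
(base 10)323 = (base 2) 101000011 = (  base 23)E1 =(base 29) B4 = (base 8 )503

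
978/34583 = 978/34583 = 0.03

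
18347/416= 18347/416=   44.10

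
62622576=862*72648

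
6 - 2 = 4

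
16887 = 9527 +7360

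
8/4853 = 8/4853 = 0.00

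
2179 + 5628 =7807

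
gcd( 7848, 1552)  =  8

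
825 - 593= 232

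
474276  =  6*79046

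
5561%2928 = 2633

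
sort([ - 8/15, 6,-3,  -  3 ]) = [ - 3 , - 3,- 8/15,6 ]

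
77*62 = 4774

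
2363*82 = 193766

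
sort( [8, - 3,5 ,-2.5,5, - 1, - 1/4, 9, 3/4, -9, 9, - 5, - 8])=[-9, - 8, - 5,-3, - 2.5,-1, - 1/4,3/4, 5,5,  8,9,9 ] 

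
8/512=1/64= 0.02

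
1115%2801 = 1115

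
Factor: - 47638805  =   - 5^1*131^1*257^1 * 283^1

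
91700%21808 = 4468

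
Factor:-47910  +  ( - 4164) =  - 52074 = -2^1*3^2*11^1*263^1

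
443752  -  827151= - 383399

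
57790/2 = 28895 = 28895.00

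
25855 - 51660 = -25805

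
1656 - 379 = 1277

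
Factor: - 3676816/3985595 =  -2^4*5^(-1)*11^1*13^1*1607^1*797119^( - 1)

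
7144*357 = 2550408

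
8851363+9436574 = 18287937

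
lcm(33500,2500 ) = 167500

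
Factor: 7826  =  2^1*7^1*13^1*43^1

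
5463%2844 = 2619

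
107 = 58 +49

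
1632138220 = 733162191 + 898976029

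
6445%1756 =1177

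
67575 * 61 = 4122075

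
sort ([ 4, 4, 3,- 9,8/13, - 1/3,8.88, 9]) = [ - 9,- 1/3, 8/13,3, 4,4, 8.88,9 ]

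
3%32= 3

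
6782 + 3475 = 10257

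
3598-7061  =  -3463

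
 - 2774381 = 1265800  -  4040181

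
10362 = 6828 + 3534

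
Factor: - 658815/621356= - 2^(  -  2 )*3^1 * 5^1*163^ ( - 1) * 167^1*263^1 * 953^(-1 ) 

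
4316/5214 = 2158/2607 = 0.83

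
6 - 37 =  - 31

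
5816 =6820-1004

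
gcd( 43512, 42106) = 74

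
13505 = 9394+4111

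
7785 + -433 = 7352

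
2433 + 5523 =7956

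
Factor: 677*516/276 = 29111/23 = 23^( - 1 )*43^1*677^1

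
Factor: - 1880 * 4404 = -8279520 = - 2^5*3^1*5^1*47^1*367^1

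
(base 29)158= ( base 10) 994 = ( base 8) 1742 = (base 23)1K5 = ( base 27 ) 19M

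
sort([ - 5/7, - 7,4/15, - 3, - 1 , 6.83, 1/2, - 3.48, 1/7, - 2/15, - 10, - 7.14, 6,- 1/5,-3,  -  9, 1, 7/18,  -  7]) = [ - 10, - 9, - 7.14, - 7,-7, - 3.48, - 3, - 3, - 1, - 5/7 , - 1/5, - 2/15,1/7, 4/15,7/18, 1/2,  1, 6,6.83 ] 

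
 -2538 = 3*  ( - 846)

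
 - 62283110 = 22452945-84736055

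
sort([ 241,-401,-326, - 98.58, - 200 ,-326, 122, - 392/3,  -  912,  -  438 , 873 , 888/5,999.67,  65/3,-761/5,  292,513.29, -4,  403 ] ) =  [-912,-438 , - 401,-326, - 326,  -  200,-761/5,-392/3,- 98.58,- 4,65/3, 122,888/5,241, 292,  403,513.29 , 873,  999.67 ] 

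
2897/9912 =2897/9912  =  0.29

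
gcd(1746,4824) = 18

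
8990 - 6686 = 2304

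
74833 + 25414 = 100247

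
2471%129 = 20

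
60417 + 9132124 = 9192541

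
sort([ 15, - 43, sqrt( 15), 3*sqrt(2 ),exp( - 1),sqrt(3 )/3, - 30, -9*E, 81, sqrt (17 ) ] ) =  [ -43, - 30, - 9 * E,exp(  -  1 ), sqrt(3) /3,sqrt( 15),sqrt( 17 ), 3*sqrt( 2),15, 81]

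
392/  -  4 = - 98 + 0/1= - 98.00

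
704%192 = 128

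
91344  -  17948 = 73396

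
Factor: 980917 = 7^1*17^1*8243^1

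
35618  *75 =2671350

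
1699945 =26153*65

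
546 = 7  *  78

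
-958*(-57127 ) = 54727666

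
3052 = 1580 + 1472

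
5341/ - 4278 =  - 5341/4278 = - 1.25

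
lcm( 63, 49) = 441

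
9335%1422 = 803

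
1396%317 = 128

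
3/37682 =3/37682= 0.00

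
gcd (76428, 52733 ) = 1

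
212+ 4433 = 4645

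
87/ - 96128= - 87/96128 = -  0.00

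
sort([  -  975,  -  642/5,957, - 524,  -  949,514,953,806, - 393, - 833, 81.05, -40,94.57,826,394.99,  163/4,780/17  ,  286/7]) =[ - 975,-949, - 833 , - 524, - 393,  -  642/5 , - 40,163/4,286/7,780/17,81.05, 94.57,394.99,514,806,826,953,957] 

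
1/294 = 1/294 = 0.00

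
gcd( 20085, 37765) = 65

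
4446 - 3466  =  980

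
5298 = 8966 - 3668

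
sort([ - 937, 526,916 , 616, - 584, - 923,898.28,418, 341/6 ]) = [-937,  -  923, - 584 , 341/6,418,  526,  616 , 898.28, 916 ]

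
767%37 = 27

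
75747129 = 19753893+55993236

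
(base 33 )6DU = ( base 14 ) 2797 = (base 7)26250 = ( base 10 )6993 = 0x1B51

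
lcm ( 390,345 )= 8970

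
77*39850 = 3068450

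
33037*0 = 0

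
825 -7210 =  - 6385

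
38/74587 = 38/74587 = 0.00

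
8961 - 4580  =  4381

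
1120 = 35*32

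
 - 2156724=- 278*7758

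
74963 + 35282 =110245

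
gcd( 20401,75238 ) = 1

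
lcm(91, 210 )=2730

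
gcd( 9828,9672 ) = 156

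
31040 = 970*32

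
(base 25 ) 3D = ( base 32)2o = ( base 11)80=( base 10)88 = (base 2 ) 1011000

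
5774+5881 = 11655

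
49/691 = 49/691 =0.07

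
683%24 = 11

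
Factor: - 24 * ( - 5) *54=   2^4*3^4*5^1 = 6480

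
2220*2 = 4440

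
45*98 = 4410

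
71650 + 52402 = 124052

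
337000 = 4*84250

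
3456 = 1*3456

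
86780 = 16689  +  70091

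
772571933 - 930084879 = -157512946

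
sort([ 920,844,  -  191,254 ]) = [ - 191 , 254,844,920 ] 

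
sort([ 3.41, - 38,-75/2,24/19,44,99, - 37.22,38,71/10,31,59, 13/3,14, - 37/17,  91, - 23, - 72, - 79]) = [-79, - 72,-38, - 75/2,-37.22, - 23, - 37/17 , 24/19,3.41,13/3 , 71/10,14,31,38,44,59,91,99]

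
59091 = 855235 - 796144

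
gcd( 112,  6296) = 8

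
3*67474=202422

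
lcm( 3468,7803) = 31212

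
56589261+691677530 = 748266791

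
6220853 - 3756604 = 2464249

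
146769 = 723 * 203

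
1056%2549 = 1056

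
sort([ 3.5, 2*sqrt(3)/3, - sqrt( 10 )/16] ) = [ - sqrt( 10) /16,2*sqrt( 3 )/3 , 3.5]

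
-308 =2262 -2570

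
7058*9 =63522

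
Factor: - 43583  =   - 41^1*1063^1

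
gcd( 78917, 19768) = 1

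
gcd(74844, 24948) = 24948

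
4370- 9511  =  -5141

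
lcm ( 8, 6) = 24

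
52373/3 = 52373/3 = 17457.67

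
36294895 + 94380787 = 130675682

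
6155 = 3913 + 2242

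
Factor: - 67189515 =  - 3^1*5^1*1613^1*2777^1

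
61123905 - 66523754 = -5399849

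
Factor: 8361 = 3^2*929^1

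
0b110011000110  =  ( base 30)3j0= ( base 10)3270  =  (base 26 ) 4LK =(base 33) 303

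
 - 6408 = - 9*712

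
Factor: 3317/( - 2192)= - 2^( - 4 )*31^1*107^1*137^ ( - 1 )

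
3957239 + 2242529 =6199768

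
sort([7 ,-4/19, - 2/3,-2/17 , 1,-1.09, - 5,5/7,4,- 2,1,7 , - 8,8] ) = [ - 8, - 5,-2,-1.09,-2/3 ,-4/19, - 2/17 , 5/7, 1, 1,  4, 7, 7, 8] 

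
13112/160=1639/20  =  81.95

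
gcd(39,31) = 1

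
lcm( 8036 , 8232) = 337512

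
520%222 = 76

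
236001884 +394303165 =630305049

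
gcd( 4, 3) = 1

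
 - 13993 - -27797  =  13804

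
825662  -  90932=734730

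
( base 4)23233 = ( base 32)nf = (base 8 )1357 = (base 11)623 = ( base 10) 751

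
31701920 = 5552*5710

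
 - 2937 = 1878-4815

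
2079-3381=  - 1302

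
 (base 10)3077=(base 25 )4N2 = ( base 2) 110000000101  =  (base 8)6005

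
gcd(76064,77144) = 8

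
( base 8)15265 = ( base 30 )7HR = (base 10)6837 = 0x1AB5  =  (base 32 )6LL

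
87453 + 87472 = 174925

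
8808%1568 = 968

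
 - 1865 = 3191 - 5056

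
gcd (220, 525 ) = 5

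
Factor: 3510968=2^3 * 619^1*709^1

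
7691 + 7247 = 14938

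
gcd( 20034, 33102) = 54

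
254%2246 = 254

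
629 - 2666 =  - 2037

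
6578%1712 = 1442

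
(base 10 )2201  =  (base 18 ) 6e5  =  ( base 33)20N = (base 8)4231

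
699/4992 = 233/1664  =  0.14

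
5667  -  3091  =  2576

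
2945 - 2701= 244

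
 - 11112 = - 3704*3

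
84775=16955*5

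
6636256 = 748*8872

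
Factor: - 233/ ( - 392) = 2^(-3 )*7^(  -  2 )*233^1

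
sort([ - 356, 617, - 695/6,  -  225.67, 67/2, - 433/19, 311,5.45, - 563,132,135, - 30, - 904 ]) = [ - 904, - 563, - 356, - 225.67, -695/6, - 30, - 433/19, 5.45 , 67/2,132,135,311,617 ]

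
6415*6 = 38490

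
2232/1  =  2232 = 2232.00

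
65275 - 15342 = 49933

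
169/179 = 169/179 = 0.94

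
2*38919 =77838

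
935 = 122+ 813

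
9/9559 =9/9559  =  0.00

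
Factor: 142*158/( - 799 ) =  - 22436/799 = -2^2*17^ ( - 1) * 47^( - 1 )*71^1 * 79^1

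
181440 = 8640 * 21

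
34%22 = 12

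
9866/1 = 9866 = 9866.00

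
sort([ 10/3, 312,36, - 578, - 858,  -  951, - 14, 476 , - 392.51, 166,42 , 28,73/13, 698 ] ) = [  -  951 , - 858, - 578,  -  392.51, - 14,  10/3,73/13, 28, 36 , 42,166, 312, 476, 698]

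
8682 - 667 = 8015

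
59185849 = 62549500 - 3363651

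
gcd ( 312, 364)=52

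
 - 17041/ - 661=25 + 516/661 =25.78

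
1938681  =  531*3651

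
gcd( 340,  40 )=20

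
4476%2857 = 1619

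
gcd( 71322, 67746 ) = 6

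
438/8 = 54 + 3/4 = 54.75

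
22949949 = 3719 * 6171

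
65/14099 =65/14099 =0.00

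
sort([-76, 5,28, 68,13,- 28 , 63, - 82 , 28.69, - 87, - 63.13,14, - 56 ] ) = [  -  87, - 82, - 76, - 63.13, -56, - 28,5, 13,14,28, 28.69, 63,68]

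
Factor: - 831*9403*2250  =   - 17581259250 =-  2^1 * 3^3*5^3*277^1*9403^1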